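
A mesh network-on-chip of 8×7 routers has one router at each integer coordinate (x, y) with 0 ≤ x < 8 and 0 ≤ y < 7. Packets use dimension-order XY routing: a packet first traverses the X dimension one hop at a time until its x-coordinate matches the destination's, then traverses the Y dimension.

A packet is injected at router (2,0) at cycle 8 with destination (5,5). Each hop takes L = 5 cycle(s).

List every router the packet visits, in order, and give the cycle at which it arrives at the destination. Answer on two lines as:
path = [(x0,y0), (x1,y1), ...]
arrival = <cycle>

hop 0: (2,0) @ cyc 8
hop 1: (3,0) @ cyc 13  [E]
hop 2: (4,0) @ cyc 18  [E]
hop 3: (5,0) @ cyc 23  [E]
hop 4: (5,1) @ cyc 28  [N]
hop 5: (5,2) @ cyc 33  [N]
hop 6: (5,3) @ cyc 38  [N]
hop 7: (5,4) @ cyc 43  [N]
hop 8: (5,5) @ cyc 48  [N]

path = [(2,0), (3,0), (4,0), (5,0), (5,1), (5,2), (5,3), (5,4), (5,5)]
arrival = 48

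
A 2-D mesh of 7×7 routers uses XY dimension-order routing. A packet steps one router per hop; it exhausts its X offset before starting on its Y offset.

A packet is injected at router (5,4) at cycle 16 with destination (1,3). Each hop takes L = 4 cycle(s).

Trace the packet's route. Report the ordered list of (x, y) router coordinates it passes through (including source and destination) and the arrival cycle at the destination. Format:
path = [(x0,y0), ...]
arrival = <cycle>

path = [(5,4), (4,4), (3,4), (2,4), (1,4), (1,3)]
arrival = 36

hop 0: (5,4) @ cyc 16
hop 1: (4,4) @ cyc 20  [W]
hop 2: (3,4) @ cyc 24  [W]
hop 3: (2,4) @ cyc 28  [W]
hop 4: (1,4) @ cyc 32  [W]
hop 5: (1,3) @ cyc 36  [S]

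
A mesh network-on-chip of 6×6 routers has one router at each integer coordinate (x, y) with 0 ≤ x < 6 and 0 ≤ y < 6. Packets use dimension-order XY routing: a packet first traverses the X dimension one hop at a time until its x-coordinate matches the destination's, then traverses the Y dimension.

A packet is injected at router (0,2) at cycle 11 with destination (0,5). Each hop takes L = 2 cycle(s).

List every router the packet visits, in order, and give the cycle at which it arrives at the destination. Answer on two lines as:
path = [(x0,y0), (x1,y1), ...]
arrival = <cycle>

src (0,2)  cyc=11
N→(0,3)  cyc=13
N→(0,4)  cyc=15
N→(0,5)  cyc=17

path = [(0,2), (0,3), (0,4), (0,5)]
arrival = 17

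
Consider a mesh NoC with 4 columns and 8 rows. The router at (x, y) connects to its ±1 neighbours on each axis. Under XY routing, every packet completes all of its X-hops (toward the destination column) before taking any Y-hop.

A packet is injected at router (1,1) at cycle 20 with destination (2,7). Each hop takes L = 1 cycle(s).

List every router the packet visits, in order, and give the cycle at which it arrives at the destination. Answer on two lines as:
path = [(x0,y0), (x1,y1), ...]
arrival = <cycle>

hop 0: (1,1) @ cyc 20
hop 1: (2,1) @ cyc 21  [E]
hop 2: (2,2) @ cyc 22  [N]
hop 3: (2,3) @ cyc 23  [N]
hop 4: (2,4) @ cyc 24  [N]
hop 5: (2,5) @ cyc 25  [N]
hop 6: (2,6) @ cyc 26  [N]
hop 7: (2,7) @ cyc 27  [N]

path = [(1,1), (2,1), (2,2), (2,3), (2,4), (2,5), (2,6), (2,7)]
arrival = 27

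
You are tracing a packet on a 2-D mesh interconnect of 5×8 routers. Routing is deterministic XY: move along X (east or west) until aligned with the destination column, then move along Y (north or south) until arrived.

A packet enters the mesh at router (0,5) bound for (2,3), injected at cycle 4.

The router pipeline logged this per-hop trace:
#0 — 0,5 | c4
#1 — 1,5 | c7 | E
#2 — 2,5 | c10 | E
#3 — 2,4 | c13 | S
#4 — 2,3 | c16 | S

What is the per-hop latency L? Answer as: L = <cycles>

From hop 0 (4) to hop 1 (7): +3 cycles.
Per-hop latency L = Δcyc = 3.

L = 3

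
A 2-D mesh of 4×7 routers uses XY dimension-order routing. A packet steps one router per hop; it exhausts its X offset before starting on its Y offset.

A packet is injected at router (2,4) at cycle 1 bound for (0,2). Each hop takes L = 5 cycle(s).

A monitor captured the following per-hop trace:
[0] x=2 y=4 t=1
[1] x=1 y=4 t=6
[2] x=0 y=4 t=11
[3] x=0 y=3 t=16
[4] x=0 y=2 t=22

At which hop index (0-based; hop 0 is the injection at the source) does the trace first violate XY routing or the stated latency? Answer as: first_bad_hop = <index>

first_bad_hop = 4

hop 1: step (-1,+0), +5 cyc — ok
hop 2: step (-1,+0), +5 cyc — ok
hop 3: step (+0,-1), +5 cyc — ok
hop 4: step (+0,-1), +6 cyc — BAD: Δcyc=6≠L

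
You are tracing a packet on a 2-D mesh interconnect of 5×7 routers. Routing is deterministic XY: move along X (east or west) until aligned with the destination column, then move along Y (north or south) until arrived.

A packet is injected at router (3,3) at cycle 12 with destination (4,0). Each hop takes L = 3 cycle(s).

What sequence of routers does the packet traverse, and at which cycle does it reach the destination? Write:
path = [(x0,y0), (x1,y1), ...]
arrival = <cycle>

hop 0: (3,3) @ cyc 12
hop 1: (4,3) @ cyc 15  [E]
hop 2: (4,2) @ cyc 18  [S]
hop 3: (4,1) @ cyc 21  [S]
hop 4: (4,0) @ cyc 24  [S]

path = [(3,3), (4,3), (4,2), (4,1), (4,0)]
arrival = 24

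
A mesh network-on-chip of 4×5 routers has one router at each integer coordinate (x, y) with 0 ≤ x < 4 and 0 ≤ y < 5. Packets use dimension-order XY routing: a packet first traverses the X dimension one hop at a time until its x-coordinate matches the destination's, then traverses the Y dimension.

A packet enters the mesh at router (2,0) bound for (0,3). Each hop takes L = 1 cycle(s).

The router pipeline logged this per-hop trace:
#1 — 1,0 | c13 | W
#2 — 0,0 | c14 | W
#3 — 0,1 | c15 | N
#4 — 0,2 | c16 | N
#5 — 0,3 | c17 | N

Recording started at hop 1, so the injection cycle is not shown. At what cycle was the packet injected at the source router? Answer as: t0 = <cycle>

t0 = 12

The first recorded entry is hop 1 at cycle 13.
Therefore t0 = 13 − L = 12.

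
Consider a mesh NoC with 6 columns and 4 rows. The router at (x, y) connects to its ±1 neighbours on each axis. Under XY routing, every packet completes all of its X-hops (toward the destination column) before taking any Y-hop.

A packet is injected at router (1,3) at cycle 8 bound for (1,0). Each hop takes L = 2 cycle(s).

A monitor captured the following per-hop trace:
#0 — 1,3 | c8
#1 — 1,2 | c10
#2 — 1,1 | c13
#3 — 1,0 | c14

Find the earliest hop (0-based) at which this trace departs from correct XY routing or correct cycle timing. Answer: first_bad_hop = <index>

check 1→ d=(0,-1) cyc+2: ok
check 2→ d=(0,-1) cyc+3: BAD: Δcyc=3≠L

first_bad_hop = 2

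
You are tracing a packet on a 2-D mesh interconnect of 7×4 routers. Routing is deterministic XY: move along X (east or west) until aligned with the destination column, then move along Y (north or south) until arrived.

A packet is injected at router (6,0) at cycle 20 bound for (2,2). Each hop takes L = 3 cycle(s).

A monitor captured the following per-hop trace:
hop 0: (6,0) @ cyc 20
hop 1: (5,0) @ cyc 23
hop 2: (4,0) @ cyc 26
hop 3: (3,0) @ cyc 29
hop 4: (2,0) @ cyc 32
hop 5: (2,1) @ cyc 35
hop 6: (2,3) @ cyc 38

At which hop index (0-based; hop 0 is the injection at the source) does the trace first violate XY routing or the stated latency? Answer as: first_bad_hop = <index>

first_bad_hop = 6

[1] (-1,+0) / 3c ⇒ ok
[2] (-1,+0) / 3c ⇒ ok
[3] (-1,+0) / 3c ⇒ ok
[4] (-1,+0) / 3c ⇒ ok
[5] (+0,+1) / 3c ⇒ ok
[6] (+0,+2) / 3c ⇒ BAD: non-unit step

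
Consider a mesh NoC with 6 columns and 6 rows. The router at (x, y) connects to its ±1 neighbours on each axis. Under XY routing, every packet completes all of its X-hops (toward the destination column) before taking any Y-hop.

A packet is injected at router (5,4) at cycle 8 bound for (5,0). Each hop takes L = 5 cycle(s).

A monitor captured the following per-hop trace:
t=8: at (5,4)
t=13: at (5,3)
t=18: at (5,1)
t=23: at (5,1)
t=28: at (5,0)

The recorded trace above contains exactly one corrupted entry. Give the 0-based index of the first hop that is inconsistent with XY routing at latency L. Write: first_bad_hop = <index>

hop 1: step (+0,-1), +5 cyc — ok
hop 2: step (+0,-2), +5 cyc — BAD: non-unit step

first_bad_hop = 2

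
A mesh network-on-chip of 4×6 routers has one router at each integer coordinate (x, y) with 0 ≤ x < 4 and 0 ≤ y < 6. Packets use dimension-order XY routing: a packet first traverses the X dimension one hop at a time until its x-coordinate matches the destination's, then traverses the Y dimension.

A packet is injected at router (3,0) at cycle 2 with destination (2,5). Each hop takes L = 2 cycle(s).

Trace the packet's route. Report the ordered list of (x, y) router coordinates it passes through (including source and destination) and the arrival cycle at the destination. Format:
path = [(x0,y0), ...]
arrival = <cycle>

path = [(3,0), (2,0), (2,1), (2,2), (2,3), (2,4), (2,5)]
arrival = 14

[0] x=3 y=0 t=2
[1] x=2 y=0 t=4 →W
[2] x=2 y=1 t=6 →N
[3] x=2 y=2 t=8 →N
[4] x=2 y=3 t=10 →N
[5] x=2 y=4 t=12 →N
[6] x=2 y=5 t=14 →N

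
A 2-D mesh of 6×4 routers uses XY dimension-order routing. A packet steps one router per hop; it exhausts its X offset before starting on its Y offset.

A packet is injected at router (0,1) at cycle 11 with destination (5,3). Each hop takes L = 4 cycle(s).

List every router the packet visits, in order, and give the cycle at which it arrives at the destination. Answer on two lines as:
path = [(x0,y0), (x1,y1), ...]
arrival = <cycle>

path = [(0,1), (1,1), (2,1), (3,1), (4,1), (5,1), (5,2), (5,3)]
arrival = 39

[0] x=0 y=1 t=11
[1] x=1 y=1 t=15 →E
[2] x=2 y=1 t=19 →E
[3] x=3 y=1 t=23 →E
[4] x=4 y=1 t=27 →E
[5] x=5 y=1 t=31 →E
[6] x=5 y=2 t=35 →N
[7] x=5 y=3 t=39 →N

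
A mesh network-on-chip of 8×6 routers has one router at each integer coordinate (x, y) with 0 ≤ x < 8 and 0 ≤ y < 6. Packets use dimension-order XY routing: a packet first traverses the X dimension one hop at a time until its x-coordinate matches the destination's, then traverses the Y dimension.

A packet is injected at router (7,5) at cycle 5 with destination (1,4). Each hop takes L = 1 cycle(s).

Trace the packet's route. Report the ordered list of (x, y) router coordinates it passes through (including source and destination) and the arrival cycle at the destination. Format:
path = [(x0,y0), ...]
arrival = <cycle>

t=5: at (7,5)
t=6: at (6,5) after W
t=7: at (5,5) after W
t=8: at (4,5) after W
t=9: at (3,5) after W
t=10: at (2,5) after W
t=11: at (1,5) after W
t=12: at (1,4) after S

path = [(7,5), (6,5), (5,5), (4,5), (3,5), (2,5), (1,5), (1,4)]
arrival = 12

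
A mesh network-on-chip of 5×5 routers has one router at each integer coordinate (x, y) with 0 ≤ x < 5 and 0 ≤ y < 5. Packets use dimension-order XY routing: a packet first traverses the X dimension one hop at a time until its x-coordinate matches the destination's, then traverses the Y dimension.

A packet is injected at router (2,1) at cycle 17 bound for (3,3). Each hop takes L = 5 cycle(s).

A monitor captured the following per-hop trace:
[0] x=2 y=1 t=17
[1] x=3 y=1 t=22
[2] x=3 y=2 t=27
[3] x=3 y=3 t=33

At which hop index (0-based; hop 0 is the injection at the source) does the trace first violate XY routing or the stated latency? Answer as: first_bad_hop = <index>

hop 1: step (+1,+0), +5 cyc — ok
hop 2: step (+0,+1), +5 cyc — ok
hop 3: step (+0,+1), +6 cyc — BAD: Δcyc=6≠L

first_bad_hop = 3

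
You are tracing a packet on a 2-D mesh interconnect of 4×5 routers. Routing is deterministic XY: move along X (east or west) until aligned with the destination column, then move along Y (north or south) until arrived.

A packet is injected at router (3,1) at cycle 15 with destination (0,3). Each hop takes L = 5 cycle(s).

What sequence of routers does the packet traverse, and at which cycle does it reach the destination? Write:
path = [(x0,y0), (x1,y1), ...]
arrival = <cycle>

path = [(3,1), (2,1), (1,1), (0,1), (0,2), (0,3)]
arrival = 40

t=15: at (3,1)
t=20: at (2,1) after W
t=25: at (1,1) after W
t=30: at (0,1) after W
t=35: at (0,2) after N
t=40: at (0,3) after N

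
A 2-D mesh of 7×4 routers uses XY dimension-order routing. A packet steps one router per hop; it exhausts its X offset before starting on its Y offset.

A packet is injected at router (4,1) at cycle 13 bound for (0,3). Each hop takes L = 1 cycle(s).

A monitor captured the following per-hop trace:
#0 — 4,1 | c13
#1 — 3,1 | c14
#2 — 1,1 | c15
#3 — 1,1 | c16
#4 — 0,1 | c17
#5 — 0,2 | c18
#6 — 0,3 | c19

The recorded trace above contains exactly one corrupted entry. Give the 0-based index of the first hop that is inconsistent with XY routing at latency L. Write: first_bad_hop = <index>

first_bad_hop = 2

  1: Δx=-1 Δy=+0 Δt=1 [ok]
  2: Δx=-2 Δy=+0 Δt=1 [BAD: non-unit step]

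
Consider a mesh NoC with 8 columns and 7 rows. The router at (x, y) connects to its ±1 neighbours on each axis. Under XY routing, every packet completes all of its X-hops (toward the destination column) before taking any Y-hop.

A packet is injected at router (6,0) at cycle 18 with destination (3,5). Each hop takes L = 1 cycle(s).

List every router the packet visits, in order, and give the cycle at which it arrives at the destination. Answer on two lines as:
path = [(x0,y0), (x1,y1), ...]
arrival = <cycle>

path = [(6,0), (5,0), (4,0), (3,0), (3,1), (3,2), (3,3), (3,4), (3,5)]
arrival = 26

#0 — 6,0 | c18
#1 — 5,0 | c19 | W
#2 — 4,0 | c20 | W
#3 — 3,0 | c21 | W
#4 — 3,1 | c22 | N
#5 — 3,2 | c23 | N
#6 — 3,3 | c24 | N
#7 — 3,4 | c25 | N
#8 — 3,5 | c26 | N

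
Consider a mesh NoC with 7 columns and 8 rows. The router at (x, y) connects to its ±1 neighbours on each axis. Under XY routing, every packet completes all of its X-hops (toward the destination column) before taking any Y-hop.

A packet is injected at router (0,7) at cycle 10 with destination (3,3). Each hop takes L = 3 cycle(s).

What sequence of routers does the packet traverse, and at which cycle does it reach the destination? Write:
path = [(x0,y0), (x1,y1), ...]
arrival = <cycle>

path = [(0,7), (1,7), (2,7), (3,7), (3,6), (3,5), (3,4), (3,3)]
arrival = 31

hop 0: (0,7) @ cyc 10
hop 1: (1,7) @ cyc 13  [E]
hop 2: (2,7) @ cyc 16  [E]
hop 3: (3,7) @ cyc 19  [E]
hop 4: (3,6) @ cyc 22  [S]
hop 5: (3,5) @ cyc 25  [S]
hop 6: (3,4) @ cyc 28  [S]
hop 7: (3,3) @ cyc 31  [S]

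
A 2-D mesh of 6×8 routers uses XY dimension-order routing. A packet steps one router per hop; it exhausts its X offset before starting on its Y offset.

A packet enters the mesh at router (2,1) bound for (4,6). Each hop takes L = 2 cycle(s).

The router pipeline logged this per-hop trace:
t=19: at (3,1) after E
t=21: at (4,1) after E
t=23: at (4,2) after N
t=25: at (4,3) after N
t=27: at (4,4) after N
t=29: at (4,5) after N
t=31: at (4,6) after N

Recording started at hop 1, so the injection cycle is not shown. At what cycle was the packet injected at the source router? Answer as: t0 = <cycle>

cyc[1] = 19 and cyc[k] = t0 + k·L for every k.
Subtract one hop: t0 = 19 − 2 = 17.

t0 = 17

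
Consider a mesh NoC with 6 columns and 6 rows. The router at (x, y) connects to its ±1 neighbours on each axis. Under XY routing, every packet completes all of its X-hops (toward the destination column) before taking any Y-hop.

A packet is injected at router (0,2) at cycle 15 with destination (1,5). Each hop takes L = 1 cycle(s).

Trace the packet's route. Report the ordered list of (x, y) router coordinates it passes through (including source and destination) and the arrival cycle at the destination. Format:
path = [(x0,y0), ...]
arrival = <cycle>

#0 — 0,2 | c15
#1 — 1,2 | c16 | E
#2 — 1,3 | c17 | N
#3 — 1,4 | c18 | N
#4 — 1,5 | c19 | N

path = [(0,2), (1,2), (1,3), (1,4), (1,5)]
arrival = 19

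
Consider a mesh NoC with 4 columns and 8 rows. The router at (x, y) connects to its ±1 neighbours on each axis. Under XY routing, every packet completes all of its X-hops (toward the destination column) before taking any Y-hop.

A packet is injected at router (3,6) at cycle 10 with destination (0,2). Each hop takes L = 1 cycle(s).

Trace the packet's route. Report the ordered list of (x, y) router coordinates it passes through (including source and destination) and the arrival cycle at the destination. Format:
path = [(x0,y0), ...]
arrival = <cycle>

#0 — 3,6 | c10
#1 — 2,6 | c11 | W
#2 — 1,6 | c12 | W
#3 — 0,6 | c13 | W
#4 — 0,5 | c14 | S
#5 — 0,4 | c15 | S
#6 — 0,3 | c16 | S
#7 — 0,2 | c17 | S

path = [(3,6), (2,6), (1,6), (0,6), (0,5), (0,4), (0,3), (0,2)]
arrival = 17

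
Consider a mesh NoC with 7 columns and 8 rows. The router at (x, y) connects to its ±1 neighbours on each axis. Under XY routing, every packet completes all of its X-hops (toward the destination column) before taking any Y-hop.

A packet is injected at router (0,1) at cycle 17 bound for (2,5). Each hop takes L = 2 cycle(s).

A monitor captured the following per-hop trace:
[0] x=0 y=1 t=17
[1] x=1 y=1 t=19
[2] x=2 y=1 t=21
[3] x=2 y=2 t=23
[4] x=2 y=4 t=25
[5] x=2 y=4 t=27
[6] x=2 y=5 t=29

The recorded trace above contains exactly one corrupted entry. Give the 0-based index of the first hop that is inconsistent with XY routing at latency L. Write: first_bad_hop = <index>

first_bad_hop = 4

hop 1: step (+1,+0), +2 cyc — ok
hop 2: step (+1,+0), +2 cyc — ok
hop 3: step (+0,+1), +2 cyc — ok
hop 4: step (+0,+2), +2 cyc — BAD: non-unit step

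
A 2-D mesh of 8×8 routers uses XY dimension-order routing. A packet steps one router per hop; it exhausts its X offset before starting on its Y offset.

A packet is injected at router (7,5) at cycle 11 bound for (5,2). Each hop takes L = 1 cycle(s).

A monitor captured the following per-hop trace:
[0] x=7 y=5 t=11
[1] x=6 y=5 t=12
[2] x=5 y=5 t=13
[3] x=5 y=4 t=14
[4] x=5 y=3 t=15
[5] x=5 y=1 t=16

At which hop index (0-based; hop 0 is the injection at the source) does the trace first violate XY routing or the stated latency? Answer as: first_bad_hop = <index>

  1: Δx=-1 Δy=+0 Δt=1 [ok]
  2: Δx=-1 Δy=+0 Δt=1 [ok]
  3: Δx=+0 Δy=-1 Δt=1 [ok]
  4: Δx=+0 Δy=-1 Δt=1 [ok]
  5: Δx=+0 Δy=-2 Δt=1 [BAD: non-unit step]

first_bad_hop = 5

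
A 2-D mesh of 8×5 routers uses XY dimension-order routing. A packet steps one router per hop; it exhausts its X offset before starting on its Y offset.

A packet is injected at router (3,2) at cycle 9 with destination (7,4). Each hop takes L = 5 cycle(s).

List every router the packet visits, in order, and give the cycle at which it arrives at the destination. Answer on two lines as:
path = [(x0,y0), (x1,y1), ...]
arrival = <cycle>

path = [(3,2), (4,2), (5,2), (6,2), (7,2), (7,3), (7,4)]
arrival = 39

hop 0: (3,2) @ cyc 9
hop 1: (4,2) @ cyc 14  [E]
hop 2: (5,2) @ cyc 19  [E]
hop 3: (6,2) @ cyc 24  [E]
hop 4: (7,2) @ cyc 29  [E]
hop 5: (7,3) @ cyc 34  [N]
hop 6: (7,4) @ cyc 39  [N]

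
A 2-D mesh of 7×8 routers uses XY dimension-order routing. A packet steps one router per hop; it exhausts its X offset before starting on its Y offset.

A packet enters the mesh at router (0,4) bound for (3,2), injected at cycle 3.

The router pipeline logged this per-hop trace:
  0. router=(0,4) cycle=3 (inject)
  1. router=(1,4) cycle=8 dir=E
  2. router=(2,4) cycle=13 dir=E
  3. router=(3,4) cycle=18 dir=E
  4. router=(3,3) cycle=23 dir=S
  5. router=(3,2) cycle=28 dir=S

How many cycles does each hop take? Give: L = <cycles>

Between hops 0 and 1 the cycle counter advances 8 − 3 = 5.
That increment is L by definition: L = 5.

L = 5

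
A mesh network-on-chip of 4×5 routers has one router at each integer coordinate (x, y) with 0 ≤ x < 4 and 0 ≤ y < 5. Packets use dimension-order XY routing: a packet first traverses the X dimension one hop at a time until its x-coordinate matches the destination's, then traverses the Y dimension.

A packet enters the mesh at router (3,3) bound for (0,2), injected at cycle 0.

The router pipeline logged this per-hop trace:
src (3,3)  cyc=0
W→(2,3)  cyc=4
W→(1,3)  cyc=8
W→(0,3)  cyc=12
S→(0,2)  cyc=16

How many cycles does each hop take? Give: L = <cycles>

cyc[1] − cyc[0] = 4 − 0 = 4.
That increment is L by definition: L = 4.

L = 4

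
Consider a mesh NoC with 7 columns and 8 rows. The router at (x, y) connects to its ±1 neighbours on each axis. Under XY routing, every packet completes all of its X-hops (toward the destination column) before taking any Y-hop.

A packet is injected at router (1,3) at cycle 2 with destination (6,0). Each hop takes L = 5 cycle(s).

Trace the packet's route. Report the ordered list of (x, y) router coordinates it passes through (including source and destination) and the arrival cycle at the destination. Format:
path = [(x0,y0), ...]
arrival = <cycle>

path = [(1,3), (2,3), (3,3), (4,3), (5,3), (6,3), (6,2), (6,1), (6,0)]
arrival = 42

#0 — 1,3 | c2
#1 — 2,3 | c7 | E
#2 — 3,3 | c12 | E
#3 — 4,3 | c17 | E
#4 — 5,3 | c22 | E
#5 — 6,3 | c27 | E
#6 — 6,2 | c32 | S
#7 — 6,1 | c37 | S
#8 — 6,0 | c42 | S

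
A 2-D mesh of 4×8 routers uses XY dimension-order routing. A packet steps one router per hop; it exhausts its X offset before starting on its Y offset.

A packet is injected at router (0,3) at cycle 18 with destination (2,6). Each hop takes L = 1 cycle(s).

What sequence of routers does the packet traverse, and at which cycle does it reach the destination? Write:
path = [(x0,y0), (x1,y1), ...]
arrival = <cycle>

src (0,3)  cyc=18
E→(1,3)  cyc=19
E→(2,3)  cyc=20
N→(2,4)  cyc=21
N→(2,5)  cyc=22
N→(2,6)  cyc=23

path = [(0,3), (1,3), (2,3), (2,4), (2,5), (2,6)]
arrival = 23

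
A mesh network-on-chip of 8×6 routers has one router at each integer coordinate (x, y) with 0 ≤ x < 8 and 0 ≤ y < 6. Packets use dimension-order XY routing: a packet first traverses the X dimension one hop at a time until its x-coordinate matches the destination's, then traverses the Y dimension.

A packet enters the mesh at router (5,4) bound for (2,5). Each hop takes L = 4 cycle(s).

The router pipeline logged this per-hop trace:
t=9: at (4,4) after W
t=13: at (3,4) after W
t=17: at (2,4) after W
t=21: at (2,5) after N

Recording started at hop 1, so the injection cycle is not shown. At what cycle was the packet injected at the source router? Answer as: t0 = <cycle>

At hop 1 the cycle is 9; in general cyc_k = t0 + kL.
Subtract one hop: t0 = 9 − 4 = 5.

t0 = 5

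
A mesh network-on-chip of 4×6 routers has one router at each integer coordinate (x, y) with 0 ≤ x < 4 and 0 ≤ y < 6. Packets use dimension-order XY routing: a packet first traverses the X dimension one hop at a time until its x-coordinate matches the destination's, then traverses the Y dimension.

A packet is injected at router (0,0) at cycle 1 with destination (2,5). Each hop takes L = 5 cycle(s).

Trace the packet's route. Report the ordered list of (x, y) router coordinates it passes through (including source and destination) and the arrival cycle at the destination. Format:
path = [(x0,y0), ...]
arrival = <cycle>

  0. router=(0,0) cycle=1 (inject)
  1. router=(1,0) cycle=6 dir=E
  2. router=(2,0) cycle=11 dir=E
  3. router=(2,1) cycle=16 dir=N
  4. router=(2,2) cycle=21 dir=N
  5. router=(2,3) cycle=26 dir=N
  6. router=(2,4) cycle=31 dir=N
  7. router=(2,5) cycle=36 dir=N

path = [(0,0), (1,0), (2,0), (2,1), (2,2), (2,3), (2,4), (2,5)]
arrival = 36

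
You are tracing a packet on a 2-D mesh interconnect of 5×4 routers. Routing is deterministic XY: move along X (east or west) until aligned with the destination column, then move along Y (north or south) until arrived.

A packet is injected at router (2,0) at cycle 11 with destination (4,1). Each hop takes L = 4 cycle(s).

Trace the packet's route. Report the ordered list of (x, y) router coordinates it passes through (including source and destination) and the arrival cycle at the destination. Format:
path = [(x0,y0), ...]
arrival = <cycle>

path = [(2,0), (3,0), (4,0), (4,1)]
arrival = 23

#0 — 2,0 | c11
#1 — 3,0 | c15 | E
#2 — 4,0 | c19 | E
#3 — 4,1 | c23 | N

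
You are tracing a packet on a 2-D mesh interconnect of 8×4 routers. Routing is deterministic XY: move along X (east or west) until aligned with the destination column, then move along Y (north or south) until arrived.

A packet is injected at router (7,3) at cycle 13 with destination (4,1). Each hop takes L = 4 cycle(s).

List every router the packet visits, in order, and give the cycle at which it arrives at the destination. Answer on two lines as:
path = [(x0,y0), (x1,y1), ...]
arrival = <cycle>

[0] x=7 y=3 t=13
[1] x=6 y=3 t=17 →W
[2] x=5 y=3 t=21 →W
[3] x=4 y=3 t=25 →W
[4] x=4 y=2 t=29 →S
[5] x=4 y=1 t=33 →S

path = [(7,3), (6,3), (5,3), (4,3), (4,2), (4,1)]
arrival = 33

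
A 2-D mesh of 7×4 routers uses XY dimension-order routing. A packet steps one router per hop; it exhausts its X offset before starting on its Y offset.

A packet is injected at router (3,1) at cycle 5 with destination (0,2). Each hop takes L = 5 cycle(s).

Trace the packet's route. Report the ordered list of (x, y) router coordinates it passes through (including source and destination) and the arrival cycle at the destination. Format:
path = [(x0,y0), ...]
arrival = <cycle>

#0 — 3,1 | c5
#1 — 2,1 | c10 | W
#2 — 1,1 | c15 | W
#3 — 0,1 | c20 | W
#4 — 0,2 | c25 | N

path = [(3,1), (2,1), (1,1), (0,1), (0,2)]
arrival = 25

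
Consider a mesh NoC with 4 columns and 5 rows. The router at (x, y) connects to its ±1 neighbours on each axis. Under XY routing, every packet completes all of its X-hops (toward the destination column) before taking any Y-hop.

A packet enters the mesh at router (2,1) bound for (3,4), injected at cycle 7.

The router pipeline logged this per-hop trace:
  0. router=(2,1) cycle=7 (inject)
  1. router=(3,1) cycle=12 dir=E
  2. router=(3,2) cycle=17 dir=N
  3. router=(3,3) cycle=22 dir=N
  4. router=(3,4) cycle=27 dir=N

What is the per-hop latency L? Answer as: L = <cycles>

Between hops 0 and 1 the cycle counter advances 12 − 7 = 5.
That increment is L by definition: L = 5.

L = 5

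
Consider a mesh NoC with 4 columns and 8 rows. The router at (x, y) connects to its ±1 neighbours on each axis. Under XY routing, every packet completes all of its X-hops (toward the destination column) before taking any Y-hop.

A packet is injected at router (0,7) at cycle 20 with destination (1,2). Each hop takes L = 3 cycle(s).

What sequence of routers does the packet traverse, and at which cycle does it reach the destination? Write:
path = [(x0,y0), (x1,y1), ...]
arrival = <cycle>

path = [(0,7), (1,7), (1,6), (1,5), (1,4), (1,3), (1,2)]
arrival = 38

#0 — 0,7 | c20
#1 — 1,7 | c23 | E
#2 — 1,6 | c26 | S
#3 — 1,5 | c29 | S
#4 — 1,4 | c32 | S
#5 — 1,3 | c35 | S
#6 — 1,2 | c38 | S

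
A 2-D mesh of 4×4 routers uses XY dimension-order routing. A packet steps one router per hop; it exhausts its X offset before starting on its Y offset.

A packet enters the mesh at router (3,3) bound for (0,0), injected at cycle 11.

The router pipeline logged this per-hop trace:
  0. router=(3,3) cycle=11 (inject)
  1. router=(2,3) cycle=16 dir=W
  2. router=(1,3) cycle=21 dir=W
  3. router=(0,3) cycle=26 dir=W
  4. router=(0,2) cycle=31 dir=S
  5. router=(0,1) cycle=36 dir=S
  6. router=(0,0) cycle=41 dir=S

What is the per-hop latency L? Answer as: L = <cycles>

Between hops 0 and 1 the cycle counter advances 16 − 11 = 5.
Per-hop latency L = Δcyc = 5.

L = 5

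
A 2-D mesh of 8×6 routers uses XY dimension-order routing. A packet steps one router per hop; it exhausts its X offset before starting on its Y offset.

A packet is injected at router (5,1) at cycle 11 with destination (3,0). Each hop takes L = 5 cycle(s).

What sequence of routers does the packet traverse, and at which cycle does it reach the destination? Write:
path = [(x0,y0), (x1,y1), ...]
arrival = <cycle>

src (5,1)  cyc=11
W→(4,1)  cyc=16
W→(3,1)  cyc=21
S→(3,0)  cyc=26

path = [(5,1), (4,1), (3,1), (3,0)]
arrival = 26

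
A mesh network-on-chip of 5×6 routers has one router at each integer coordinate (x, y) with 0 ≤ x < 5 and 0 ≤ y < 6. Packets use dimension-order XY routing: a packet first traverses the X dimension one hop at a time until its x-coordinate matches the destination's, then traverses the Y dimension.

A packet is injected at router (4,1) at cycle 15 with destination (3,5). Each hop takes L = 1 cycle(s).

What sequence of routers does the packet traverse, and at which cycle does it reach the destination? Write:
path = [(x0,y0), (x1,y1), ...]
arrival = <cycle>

#0 — 4,1 | c15
#1 — 3,1 | c16 | W
#2 — 3,2 | c17 | N
#3 — 3,3 | c18 | N
#4 — 3,4 | c19 | N
#5 — 3,5 | c20 | N

path = [(4,1), (3,1), (3,2), (3,3), (3,4), (3,5)]
arrival = 20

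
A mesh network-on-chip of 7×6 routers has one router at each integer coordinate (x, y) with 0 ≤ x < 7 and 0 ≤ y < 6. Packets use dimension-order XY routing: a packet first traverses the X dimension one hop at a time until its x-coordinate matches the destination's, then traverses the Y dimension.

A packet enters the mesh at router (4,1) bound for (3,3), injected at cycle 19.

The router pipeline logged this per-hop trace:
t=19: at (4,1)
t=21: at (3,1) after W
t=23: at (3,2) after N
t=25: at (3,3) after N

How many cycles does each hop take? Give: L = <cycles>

Δcyc across hop 0→1: 21 − 19 = 2.
One hop costs L cycles, so L = 2.

L = 2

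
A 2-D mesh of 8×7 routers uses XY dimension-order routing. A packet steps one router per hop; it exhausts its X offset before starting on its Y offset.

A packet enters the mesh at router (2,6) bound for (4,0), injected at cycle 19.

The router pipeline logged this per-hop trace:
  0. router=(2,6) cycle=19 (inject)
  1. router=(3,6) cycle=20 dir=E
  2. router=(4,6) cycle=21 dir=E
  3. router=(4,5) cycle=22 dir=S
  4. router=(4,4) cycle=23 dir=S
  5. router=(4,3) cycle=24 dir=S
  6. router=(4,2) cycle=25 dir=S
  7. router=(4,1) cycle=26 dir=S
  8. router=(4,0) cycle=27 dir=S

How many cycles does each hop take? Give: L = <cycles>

L = 1

From hop 0 (19) to hop 1 (20): +1 cycles.
One hop costs L cycles, so L = 1.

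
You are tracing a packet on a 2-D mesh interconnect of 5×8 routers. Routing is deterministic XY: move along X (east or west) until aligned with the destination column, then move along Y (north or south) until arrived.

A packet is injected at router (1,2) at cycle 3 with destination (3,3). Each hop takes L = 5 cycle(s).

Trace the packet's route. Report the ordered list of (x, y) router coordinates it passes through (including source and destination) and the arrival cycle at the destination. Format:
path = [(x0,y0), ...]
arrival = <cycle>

path = [(1,2), (2,2), (3,2), (3,3)]
arrival = 18

#0 — 1,2 | c3
#1 — 2,2 | c8 | E
#2 — 3,2 | c13 | E
#3 — 3,3 | c18 | N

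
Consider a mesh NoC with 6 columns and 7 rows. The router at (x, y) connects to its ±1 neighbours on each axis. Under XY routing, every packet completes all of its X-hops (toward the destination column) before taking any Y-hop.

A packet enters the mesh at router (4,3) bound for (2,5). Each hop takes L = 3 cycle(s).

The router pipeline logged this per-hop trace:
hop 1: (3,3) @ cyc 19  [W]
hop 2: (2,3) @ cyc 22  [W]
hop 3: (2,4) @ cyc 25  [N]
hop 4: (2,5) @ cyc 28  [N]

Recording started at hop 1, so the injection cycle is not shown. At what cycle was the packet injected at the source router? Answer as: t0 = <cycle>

The first recorded entry is hop 1 at cycle 19.
Subtract one hop: t0 = 19 − 3 = 16.

t0 = 16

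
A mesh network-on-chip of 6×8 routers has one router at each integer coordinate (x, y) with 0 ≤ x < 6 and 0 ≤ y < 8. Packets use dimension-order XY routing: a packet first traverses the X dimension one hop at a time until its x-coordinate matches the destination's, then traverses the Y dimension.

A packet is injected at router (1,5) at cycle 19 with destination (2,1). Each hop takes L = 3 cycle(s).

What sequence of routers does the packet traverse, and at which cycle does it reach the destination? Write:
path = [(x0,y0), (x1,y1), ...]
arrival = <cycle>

path = [(1,5), (2,5), (2,4), (2,3), (2,2), (2,1)]
arrival = 34

src (1,5)  cyc=19
E→(2,5)  cyc=22
S→(2,4)  cyc=25
S→(2,3)  cyc=28
S→(2,2)  cyc=31
S→(2,1)  cyc=34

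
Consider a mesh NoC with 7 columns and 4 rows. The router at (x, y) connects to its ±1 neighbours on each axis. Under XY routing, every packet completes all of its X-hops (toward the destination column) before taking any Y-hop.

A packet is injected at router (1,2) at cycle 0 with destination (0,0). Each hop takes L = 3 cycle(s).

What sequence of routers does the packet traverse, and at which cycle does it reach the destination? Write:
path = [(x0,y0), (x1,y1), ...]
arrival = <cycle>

path = [(1,2), (0,2), (0,1), (0,0)]
arrival = 9

t=0: at (1,2)
t=3: at (0,2) after W
t=6: at (0,1) after S
t=9: at (0,0) after S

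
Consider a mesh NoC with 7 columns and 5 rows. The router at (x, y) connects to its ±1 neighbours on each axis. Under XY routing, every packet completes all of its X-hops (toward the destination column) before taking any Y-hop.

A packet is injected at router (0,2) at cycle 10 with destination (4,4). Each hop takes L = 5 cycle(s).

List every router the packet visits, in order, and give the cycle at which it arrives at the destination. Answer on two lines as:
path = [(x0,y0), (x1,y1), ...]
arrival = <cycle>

t=10: at (0,2)
t=15: at (1,2) after E
t=20: at (2,2) after E
t=25: at (3,2) after E
t=30: at (4,2) after E
t=35: at (4,3) after N
t=40: at (4,4) after N

path = [(0,2), (1,2), (2,2), (3,2), (4,2), (4,3), (4,4)]
arrival = 40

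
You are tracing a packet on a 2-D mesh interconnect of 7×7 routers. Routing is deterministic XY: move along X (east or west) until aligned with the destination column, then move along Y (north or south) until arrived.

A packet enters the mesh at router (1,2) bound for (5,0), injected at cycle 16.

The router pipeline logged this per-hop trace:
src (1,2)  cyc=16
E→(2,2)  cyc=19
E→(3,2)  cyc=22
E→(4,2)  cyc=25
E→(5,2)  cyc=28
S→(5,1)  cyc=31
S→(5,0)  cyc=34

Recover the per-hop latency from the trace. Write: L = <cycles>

L = 3

cyc[1] − cyc[0] = 19 − 16 = 3.
Each hop adds L, hence L = 3.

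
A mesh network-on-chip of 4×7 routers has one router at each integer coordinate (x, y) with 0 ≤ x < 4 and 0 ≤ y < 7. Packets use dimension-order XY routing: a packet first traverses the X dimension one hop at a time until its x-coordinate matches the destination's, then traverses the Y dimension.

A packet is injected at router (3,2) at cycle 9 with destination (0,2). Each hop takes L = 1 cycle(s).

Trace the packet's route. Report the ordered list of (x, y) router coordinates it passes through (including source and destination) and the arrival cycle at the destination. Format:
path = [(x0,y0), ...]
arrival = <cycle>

#0 — 3,2 | c9
#1 — 2,2 | c10 | W
#2 — 1,2 | c11 | W
#3 — 0,2 | c12 | W

path = [(3,2), (2,2), (1,2), (0,2)]
arrival = 12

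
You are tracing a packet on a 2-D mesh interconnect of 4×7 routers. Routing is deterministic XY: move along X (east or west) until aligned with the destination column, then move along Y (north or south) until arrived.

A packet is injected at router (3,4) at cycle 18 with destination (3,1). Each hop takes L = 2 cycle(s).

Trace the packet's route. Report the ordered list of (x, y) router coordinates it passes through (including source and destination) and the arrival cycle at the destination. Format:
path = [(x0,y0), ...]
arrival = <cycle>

  0. router=(3,4) cycle=18 (inject)
  1. router=(3,3) cycle=20 dir=S
  2. router=(3,2) cycle=22 dir=S
  3. router=(3,1) cycle=24 dir=S

path = [(3,4), (3,3), (3,2), (3,1)]
arrival = 24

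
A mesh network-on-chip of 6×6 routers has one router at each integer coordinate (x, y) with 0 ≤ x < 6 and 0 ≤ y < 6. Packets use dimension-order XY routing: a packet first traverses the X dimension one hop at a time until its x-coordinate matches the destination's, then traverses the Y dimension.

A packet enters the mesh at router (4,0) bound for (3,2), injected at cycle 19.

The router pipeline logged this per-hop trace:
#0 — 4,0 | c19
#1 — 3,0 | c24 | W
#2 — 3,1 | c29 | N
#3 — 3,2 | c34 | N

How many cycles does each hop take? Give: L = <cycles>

L = 5

Δcyc across hop 0→1: 24 − 19 = 5.
Each hop adds L, hence L = 5.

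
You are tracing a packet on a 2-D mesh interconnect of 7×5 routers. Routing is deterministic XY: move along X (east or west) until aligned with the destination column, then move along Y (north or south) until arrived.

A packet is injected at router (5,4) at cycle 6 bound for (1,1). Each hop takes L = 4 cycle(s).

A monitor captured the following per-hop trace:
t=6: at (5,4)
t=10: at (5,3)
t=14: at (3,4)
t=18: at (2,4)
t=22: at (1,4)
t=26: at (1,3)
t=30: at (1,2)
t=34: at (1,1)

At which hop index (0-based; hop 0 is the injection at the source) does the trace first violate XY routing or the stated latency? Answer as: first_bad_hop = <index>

first_bad_hop = 1

check 1→ d=(0,-1) cyc+4: BAD: Y-move but x=5≠1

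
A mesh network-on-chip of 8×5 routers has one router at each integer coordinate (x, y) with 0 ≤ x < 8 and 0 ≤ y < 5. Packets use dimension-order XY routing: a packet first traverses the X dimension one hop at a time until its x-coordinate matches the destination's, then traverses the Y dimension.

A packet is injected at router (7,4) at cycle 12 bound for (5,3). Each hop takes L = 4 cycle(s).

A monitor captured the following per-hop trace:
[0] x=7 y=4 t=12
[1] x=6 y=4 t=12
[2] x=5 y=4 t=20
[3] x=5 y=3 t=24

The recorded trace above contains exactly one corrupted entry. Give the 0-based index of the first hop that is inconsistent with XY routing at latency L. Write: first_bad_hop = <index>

first_bad_hop = 1

hop 1: step (-1,+0), +0 cyc — BAD: Δcyc=0≠L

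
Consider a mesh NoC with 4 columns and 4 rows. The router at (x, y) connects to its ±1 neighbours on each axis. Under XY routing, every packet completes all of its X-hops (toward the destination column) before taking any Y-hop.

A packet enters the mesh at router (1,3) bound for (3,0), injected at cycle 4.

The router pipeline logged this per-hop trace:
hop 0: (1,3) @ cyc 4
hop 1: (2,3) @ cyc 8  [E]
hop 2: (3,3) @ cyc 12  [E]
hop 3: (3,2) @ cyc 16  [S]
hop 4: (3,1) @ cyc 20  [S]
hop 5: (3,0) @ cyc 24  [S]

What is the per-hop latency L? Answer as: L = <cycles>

From hop 0 (4) to hop 1 (8): +4 cycles.
Each hop adds L, hence L = 4.

L = 4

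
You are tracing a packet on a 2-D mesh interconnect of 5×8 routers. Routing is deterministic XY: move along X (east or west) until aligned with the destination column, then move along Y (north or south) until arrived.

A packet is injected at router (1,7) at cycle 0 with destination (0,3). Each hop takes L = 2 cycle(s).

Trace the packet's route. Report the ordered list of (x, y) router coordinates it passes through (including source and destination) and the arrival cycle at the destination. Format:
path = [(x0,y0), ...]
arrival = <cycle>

  0. router=(1,7) cycle=0 (inject)
  1. router=(0,7) cycle=2 dir=W
  2. router=(0,6) cycle=4 dir=S
  3. router=(0,5) cycle=6 dir=S
  4. router=(0,4) cycle=8 dir=S
  5. router=(0,3) cycle=10 dir=S

path = [(1,7), (0,7), (0,6), (0,5), (0,4), (0,3)]
arrival = 10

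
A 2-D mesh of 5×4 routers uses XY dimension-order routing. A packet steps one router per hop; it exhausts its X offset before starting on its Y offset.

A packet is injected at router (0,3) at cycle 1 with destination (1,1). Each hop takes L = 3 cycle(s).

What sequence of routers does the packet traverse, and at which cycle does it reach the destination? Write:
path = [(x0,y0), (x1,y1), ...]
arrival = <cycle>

  0. router=(0,3) cycle=1 (inject)
  1. router=(1,3) cycle=4 dir=E
  2. router=(1,2) cycle=7 dir=S
  3. router=(1,1) cycle=10 dir=S

path = [(0,3), (1,3), (1,2), (1,1)]
arrival = 10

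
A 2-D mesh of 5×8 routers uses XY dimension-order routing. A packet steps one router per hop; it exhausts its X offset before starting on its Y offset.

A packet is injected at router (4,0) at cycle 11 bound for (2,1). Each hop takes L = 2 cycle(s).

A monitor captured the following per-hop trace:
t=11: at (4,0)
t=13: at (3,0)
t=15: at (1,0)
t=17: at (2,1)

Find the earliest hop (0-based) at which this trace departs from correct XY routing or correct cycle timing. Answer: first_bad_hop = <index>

first_bad_hop = 2

check 1→ d=(-1,0) cyc+2: ok
check 2→ d=(-2,0) cyc+2: BAD: non-unit step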